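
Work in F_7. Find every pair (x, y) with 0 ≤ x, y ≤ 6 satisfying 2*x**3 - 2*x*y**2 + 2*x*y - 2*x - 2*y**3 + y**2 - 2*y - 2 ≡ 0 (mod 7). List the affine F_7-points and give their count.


Affine F_7-points: {(2, 1), (2, 2), (2, 6), (4, 4), (5, 0), (6, 2), (6, 4), (6, 6)}; count = 8.

For each of the 49 pairs (x, y) ∈ F_7², evaluate f(x, y) mod 7. Record the zeros.
  x = 0: [0↦5, 1↦2, 2↦3, 3↦3, 4↦4, 5↦1, 6↦3]  zeros at y ∈ ∅
  x = 1: [0↦5, 1↦2, 2↦6, 3↦5, 4↦1, 5↦3, 6↦6]  zeros at y ∈ ∅
  x = 2: [0↦3, 1↦0, 2↦0, 3↦5, 4↦3, 5↦3, 6↦0]  zeros at y ∈ {1, 2, 6}
  x = 3: [0↦4, 1↦1, 2↦4, 3↦1, 4↦1, 5↦6, 6↦4]  zeros at y ∈ ∅
  x = 4: [0↦6, 1↦3, 2↦2, 3↦5, 4↦0, 5↦3, 6↦2]  zeros at y ∈ {4}
  x = 5: [0↦0, 1↦4, 2↦6, 3↦1, 4↦5, 5↦6, 6↦6]  zeros at y ∈ {0}
  x = 6: [0↦5, 1↦2, 2↦0, 3↦1, 4↦0, 5↦6, 6↦0]  zeros at y ∈ {2, 4, 6}
Collecting zeros: affine points = {(2, 1), (2, 2), (2, 6), (4, 4), (5, 0), (6, 2), (6, 4), (6, 6)}.
Total count |C(F_7)_aff| = 8.


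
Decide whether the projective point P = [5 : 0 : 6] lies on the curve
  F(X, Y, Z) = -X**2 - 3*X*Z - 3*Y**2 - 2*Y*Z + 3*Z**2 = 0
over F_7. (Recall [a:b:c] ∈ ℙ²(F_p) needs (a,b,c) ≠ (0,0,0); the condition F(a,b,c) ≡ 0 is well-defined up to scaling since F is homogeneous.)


F(5,0,6) ≡ 0 (mod 7); P is on the curve.

Evaluate F(5, 0, 6) term-by-term (mod 7).
  -X**2 ↦ -1·25·1·1 = -25
  -3*X*Z ↦ -3·5·1·6 = -90
  -3*Y**2 ↦ -3·1·0·1 = 0
  -2*Y*Z ↦ -2·1·0·6 = 0
  3*Z**2 ↦ 3·1·1·36 = 108
Sum: F(5, 0, 6) = (-25) + (-90) + (0) + (0) + (108) = -7.
Reducing mod 7: -7 ≡ 0 (mod 7).
Since F(a, b, c) ≡ 0 (mod 7), P lies on the curve.


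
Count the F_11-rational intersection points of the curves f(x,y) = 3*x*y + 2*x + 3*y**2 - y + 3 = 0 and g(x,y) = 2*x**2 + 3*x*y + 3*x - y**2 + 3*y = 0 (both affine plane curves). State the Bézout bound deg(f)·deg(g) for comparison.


Common zeros: {(4, 0)}; count = 1; Bézout bound = 4.

deg(f) = 2, deg(g) = 2, so Bézout bound = 4.
Scan x ∈ F_11. For each x, list the y ∈ F_11 with f(x, y) ≡ 0 and those with g(x, y) ≡ 0 (mod 11); the common zeros in that column are the intersection.
  x = 0: f ≡ 0 at y ∈ {7, 8}; g ≡ 0 at y ∈ {0, 3}; common: ∅.
  x = 1: f ≡ 0 at y ∈ ∅; g ≡ 0 at y ∈ {8, 9}; common: ∅.
  x = 2: f ≡ 0 at y ∈ ∅; g ≡ 0 at y ∈ {1, 8}; common: ∅.
  x = 3: f ≡ 0 at y ∈ {6}; g ≡ 0 at y ∈ ∅; common: ∅.
  x = 4: f ≡ 0 at y ∈ {0}; g ≡ 0 at y ∈ {0, 4}; common: {0}.
  x = 5: f ≡ 0 at y ∈ ∅; g ≡ 0 at y ∈ {3, 4}; common: ∅.
  x = 6: f ≡ 0 at y ∈ ∅; g ≡ 0 at y ∈ {1, 9}; common: ∅.
  x = 7: f ≡ 0 at y ∈ {9, 10}; g ≡ 0 at y ∈ ∅; common: ∅.
  x = 8: f ≡ 0 at y ∈ {2, 5}; g ≡ 0 at y ∈ ∅; common: ∅.
  x = 9: f ≡ 0 at y ∈ ∅; g ≡ 0 at y ∈ ∅; common: ∅.
  x = 10: f ≡ 0 at y ∈ {1, 4}; g ≡ 0 at y ∈ ∅; common: ∅.
Collecting: common zeros = {(4, 0)}, so the count is 1.
Comparison with the Bézout bound: 1 ≤ 4 = deg(f)·deg(g), as expected for curves with no common component (the affine F_11-count falls short of the bound because intersections may lie at infinity, over extension fields, or carry multiplicity).


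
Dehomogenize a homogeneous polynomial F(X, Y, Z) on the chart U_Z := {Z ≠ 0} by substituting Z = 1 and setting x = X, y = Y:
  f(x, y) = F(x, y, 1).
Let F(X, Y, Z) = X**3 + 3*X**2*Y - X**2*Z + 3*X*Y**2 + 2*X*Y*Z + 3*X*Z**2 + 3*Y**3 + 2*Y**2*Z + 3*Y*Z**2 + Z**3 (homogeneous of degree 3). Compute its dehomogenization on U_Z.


f(x, y) = x**3 + 3*x**2*y - x**2 + 3*x*y**2 + 2*x*y + 3*x + 3*y**3 + 2*y**2 + 3*y + 1

On U_Z we set Z = 1. Each monomial c·X^i·Y^j·Z^k in F becomes c·x^i·y^j·1^k = c·x^i·y^j.
Substituting Z = 1: F(X, Y, 1) = x**3 + 3*x**2*y - x**2 + 3*x*y**2 + 2*x*y + 3*x + 3*y**3 + 2*y**2 + 3*y + 1.
Note: deg(f) ≤ deg(F) = 3; strict inequality happens when F is divisible by Z (lost terms).


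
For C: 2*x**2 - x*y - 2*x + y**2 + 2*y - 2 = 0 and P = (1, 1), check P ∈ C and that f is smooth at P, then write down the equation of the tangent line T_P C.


Tangent line at P: x + 3*y - 4 = 0.

Step 1: f(1, 1) = 0, so P lies on C.
Step 2: partial derivatives
  f_x(x, y) = 4*x - y - 2, f_y(x, y) = -x + 2*y + 2.
  f_x(P) = 1, f_y(P) = 3 (gradient nonzero, so P is smooth).
Step 3: tangent line at P: 1·(x − 1) + 3·(y − 1) = 0.
Expanding: x + 3*y - 4 = 0.


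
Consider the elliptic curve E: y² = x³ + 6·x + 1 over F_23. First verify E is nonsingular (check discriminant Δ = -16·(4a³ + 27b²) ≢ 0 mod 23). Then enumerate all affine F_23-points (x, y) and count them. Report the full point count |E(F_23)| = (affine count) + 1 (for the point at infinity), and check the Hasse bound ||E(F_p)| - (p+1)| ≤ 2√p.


Affine points = {(0, 1), (0, 22), (1, 10), (1, 13), (3, 0), (5, 8), (5, 15), (6, 0), (7, 8), (7, 15), (8, 3), (8, 20), (9, 5), (9, 18), (10, 7), (10, 16), (11, 8), (11, 15), (14, 0), (15, 4), (15, 19), (17, 5), (17, 18), (20, 5), (20, 18), (21, 2), (21, 21)}; affine count = 27; |E(F_23)| = 28.

Discriminant check: Δ ∝ 4a³ + 27b² = 4·6³ + 27·1² = 4·216 + 27·1 ≡ 17 (mod 23). Nonzero ⇒ E is nonsingular.
For each x ∈ F_23, compute rhs = x³ + 6·x + 1 mod 23, then count y ∈ F_23 with y² ≡ rhs.
  x = 0: rhs = 1, matching y values: 1, 22 (2 points).
  x = 1: rhs = 8, matching y values: 10, 13 (2 points).
  x = 2: rhs = 21, matching y values: none (0 points).
  x = 3: rhs = 0, matching y values: 0 (1 points).
  x = 4: rhs = 20, matching y values: none (0 points).
  x = 5: rhs = 18, matching y values: 8, 15 (2 points).
  x = 6: rhs = 0, matching y values: 0 (1 points).
  x = 7: rhs = 18, matching y values: 8, 15 (2 points).
  x = 8: rhs = 9, matching y values: 3, 20 (2 points).
  x = 9: rhs = 2, matching y values: 5, 18 (2 points).
  x = 10: rhs = 3, matching y values: 7, 16 (2 points).
  x = 11: rhs = 18, matching y values: 8, 15 (2 points).
  x = 12: rhs = 7, matching y values: none (0 points).
  x = 13: rhs = 22, matching y values: none (0 points).
  x = 14: rhs = 0, matching y values: 0 (1 points).
  x = 15: rhs = 16, matching y values: 4, 19 (2 points).
  x = 16: rhs = 7, matching y values: none (0 points).
  x = 17: rhs = 2, matching y values: 5, 18 (2 points).
  x = 18: rhs = 7, matching y values: none (0 points).
  x = 19: rhs = 5, matching y values: none (0 points).
  x = 20: rhs = 2, matching y values: 5, 18 (2 points).
  x = 21: rhs = 4, matching y values: 2, 21 (2 points).
  x = 22: rhs = 17, matching y values: none (0 points).
Total affine count: 27.
Full point count |E(F_23)| = 27 + 1 = 28.
Hasse bound: |28 − (23+1)| = |4| = 4 ≤ 2√23 ≈ 9.5917 ✓.


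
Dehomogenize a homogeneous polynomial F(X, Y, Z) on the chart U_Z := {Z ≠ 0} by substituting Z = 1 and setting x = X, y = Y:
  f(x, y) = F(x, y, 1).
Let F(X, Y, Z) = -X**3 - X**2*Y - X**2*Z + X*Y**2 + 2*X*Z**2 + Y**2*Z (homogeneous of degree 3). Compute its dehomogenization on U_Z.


f(x, y) = -x**3 - x**2*y - x**2 + x*y**2 + 2*x + y**2

On U_Z we set Z = 1. Each monomial c·X^i·Y^j·Z^k in F becomes c·x^i·y^j·1^k = c·x^i·y^j.
Substituting Z = 1: F(X, Y, 1) = -x**3 - x**2*y - x**2 + x*y**2 + 2*x + y**2.
Note: deg(f) ≤ deg(F) = 3; strict inequality happens when F is divisible by Z (lost terms).


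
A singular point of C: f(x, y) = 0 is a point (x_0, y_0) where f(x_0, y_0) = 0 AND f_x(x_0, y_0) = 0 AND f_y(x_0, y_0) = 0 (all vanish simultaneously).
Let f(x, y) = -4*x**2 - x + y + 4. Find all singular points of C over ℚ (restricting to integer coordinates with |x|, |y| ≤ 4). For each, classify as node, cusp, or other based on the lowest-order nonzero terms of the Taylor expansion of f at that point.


No singular points in the scanned grid; C is smooth there.

Compute partial derivatives:
  f_x = -8*x - 1.
  f_y = 1.
f_y = 1 is a nonzero constant, so f_y never vanishes: no point (x, y) can satisfy f = f_x = f_y = 0. In particular no (x, y) ∈ {−4, ..., 4}² is singular; the curve is smooth.


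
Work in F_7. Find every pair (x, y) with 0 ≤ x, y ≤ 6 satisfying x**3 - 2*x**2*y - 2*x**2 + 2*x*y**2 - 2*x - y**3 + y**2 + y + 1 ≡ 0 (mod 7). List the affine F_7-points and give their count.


Affine F_7-points: {(0, 3), (1, 2), (3, 1), (4, 3), (6, 0), (6, 2), (6, 4)}; count = 7.

For each of the 49 pairs (x, y) ∈ F_7², evaluate f(x, y) mod 7. Record the zeros.
  x = 0: [0↦1, 1↦2, 2↦6, 3↦0, 4↦6, 5↦4, 6↦2]  zeros at y ∈ {3}
  x = 1: [0↦5, 1↦6, 2↦0, 3↦2, 4↦6, 5↦6, 6↦3]  zeros at y ∈ {2}
  x = 2: [0↦4, 1↦1, 2↦2, 3↦1, 4↦6, 5↦4, 6↦3]  zeros at y ∈ ∅
  x = 3: [0↦4, 1↦0, 2↦4, 3↦3, 4↦5, 5↦4, 6↦1]  zeros at y ∈ {1}
  x = 4: [0↦4, 1↦2, 2↦5, 3↦0, 4↦2, 5↦5, 6↦3]  zeros at y ∈ {3}
  x = 5: [0↦3, 1↦6, 2↦4, 3↦5, 4↦3, 5↦6, 6↦1]  zeros at y ∈ ∅
  x = 6: [0↦0, 1↦4, 2↦0, 3↦3, 4↦0, 5↦6, 6↦1]  zeros at y ∈ {0, 2, 4}
Collecting zeros: affine points = {(0, 3), (1, 2), (3, 1), (4, 3), (6, 0), (6, 2), (6, 4)}.
Total count |C(F_7)_aff| = 7.


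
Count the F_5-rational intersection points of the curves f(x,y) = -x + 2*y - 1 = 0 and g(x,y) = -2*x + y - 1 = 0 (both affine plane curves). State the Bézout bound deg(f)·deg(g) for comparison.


Common zeros: {(3, 2)}; count = 1; Bézout bound = 1.

deg(f) = 1, deg(g) = 1, so Bézout bound = 1.
Scan x ∈ F_5. For each x, list the y ∈ F_5 with f(x, y) ≡ 0 and those with g(x, y) ≡ 0 (mod 5); the common zeros in that column are the intersection.
  x = 0: f ≡ 0 at y ∈ {3}; g ≡ 0 at y ∈ {1}; common: ∅.
  x = 1: f ≡ 0 at y ∈ {1}; g ≡ 0 at y ∈ {3}; common: ∅.
  x = 2: f ≡ 0 at y ∈ {4}; g ≡ 0 at y ∈ {0}; common: ∅.
  x = 3: f ≡ 0 at y ∈ {2}; g ≡ 0 at y ∈ {2}; common: {2}.
  x = 4: f ≡ 0 at y ∈ {0}; g ≡ 0 at y ∈ {4}; common: ∅.
Collecting: common zeros = {(3, 2)}, so the count is 1.
Comparison with the Bézout bound: 1 ≤ 1 = deg(f)·deg(g), as expected for curves with no common component (the bound is attained).


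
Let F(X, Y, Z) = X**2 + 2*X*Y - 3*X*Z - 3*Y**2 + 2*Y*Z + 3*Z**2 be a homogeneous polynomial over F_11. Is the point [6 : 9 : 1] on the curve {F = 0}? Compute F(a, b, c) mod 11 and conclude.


F(6,9,1) ≡ 3 (mod 11); P is NOT on the curve.

Evaluate F(6, 9, 1) term-by-term (mod 11).
  X**2 ↦ 1·36·1·1 = 36
  2*X*Y ↦ 2·6·9·1 = 108
  -3*X*Z ↦ -3·6·1·1 = -18
  -3*Y**2 ↦ -3·1·81·1 = -243
  2*Y*Z ↦ 2·1·9·1 = 18
  3*Z**2 ↦ 3·1·1·1 = 3
Sum: F(6, 9, 1) = (36) + (108) + (-18) + (-243) + (18) + (3) = -96.
Reducing mod 11: -96 ≡ 3 (mod 11).
Since F(a, b, c) ≡ 3 ≠ 0 (mod 11), P does NOT lie on the curve.


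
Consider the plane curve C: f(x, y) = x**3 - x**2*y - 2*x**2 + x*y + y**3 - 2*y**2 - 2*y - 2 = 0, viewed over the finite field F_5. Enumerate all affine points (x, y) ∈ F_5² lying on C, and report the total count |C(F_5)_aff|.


Affine F_5-points: {(0, 1), (1, 3), (2, 2), (2, 3), (4, 0), (4, 1)}; count = 6.

For each of the 25 pairs (x, y) ∈ F_5², evaluate f(x, y) mod 5. Record the zeros.
  x = 0: [0↦3, 1↦0, 2↦4, 3↦1, 4↦2]  zeros at y ∈ {1}
  x = 1: [0↦2, 1↦4, 2↦3, 3↦0, 4↦1]  zeros at y ∈ {3}
  x = 2: [0↦3, 1↦3, 2↦0, 3↦0, 4↦4]  zeros at y ∈ {2, 3}
  x = 3: [0↦2, 1↦3, 2↦1, 3↦2, 4↦2]  zeros at y ∈ ∅
  x = 4: [0↦0, 1↦0, 2↦2, 3↦2, 4↦1]  zeros at y ∈ {0, 1}
Collecting zeros: affine points = {(0, 1), (1, 3), (2, 2), (2, 3), (4, 0), (4, 1)}.
Total count |C(F_5)_aff| = 6.


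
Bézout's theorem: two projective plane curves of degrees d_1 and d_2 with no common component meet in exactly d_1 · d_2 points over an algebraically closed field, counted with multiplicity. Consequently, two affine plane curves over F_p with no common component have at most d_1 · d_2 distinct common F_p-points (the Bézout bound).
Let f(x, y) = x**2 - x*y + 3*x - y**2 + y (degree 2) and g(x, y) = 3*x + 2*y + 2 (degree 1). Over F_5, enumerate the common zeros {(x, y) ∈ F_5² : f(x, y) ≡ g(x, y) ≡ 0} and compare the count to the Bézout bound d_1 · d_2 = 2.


Common zeros: {(3, 2), (4, 3)}; count = 2; Bézout bound = 2.

deg(f) = 2, deg(g) = 1, so Bézout bound = 2.
Scan x ∈ F_5. For each x, list the y ∈ F_5 with f(x, y) ≡ 0 and those with g(x, y) ≡ 0 (mod 5); the common zeros in that column are the intersection.
  x = 0: f ≡ 0 at y ∈ {0, 1}; g ≡ 0 at y ∈ {4}; common: ∅.
  x = 1: f ≡ 0 at y ∈ {2, 3}; g ≡ 0 at y ∈ {0}; common: ∅.
  x = 2: f ≡ 0 at y ∈ {0, 4}; g ≡ 0 at y ∈ {1}; common: ∅.
  x = 3: f ≡ 0 at y ∈ {1, 2}; g ≡ 0 at y ∈ {2}; common: {2}.
  x = 4: f ≡ 0 at y ∈ {3, 4}; g ≡ 0 at y ∈ {3}; common: {3}.
Collecting: common zeros = {(3, 2), (4, 3)}, so the count is 2.
Comparison with the Bézout bound: 2 ≤ 2 = deg(f)·deg(g), as expected for curves with no common component (the bound is attained).


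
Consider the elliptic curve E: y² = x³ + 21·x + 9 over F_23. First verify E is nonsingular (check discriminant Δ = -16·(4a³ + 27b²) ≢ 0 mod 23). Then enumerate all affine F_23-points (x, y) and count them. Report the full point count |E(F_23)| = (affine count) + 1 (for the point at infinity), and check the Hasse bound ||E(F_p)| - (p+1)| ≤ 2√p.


Affine points = {(0, 3), (0, 20), (1, 10), (1, 13), (2, 6), (2, 17), (5, 3), (5, 20), (6, 11), (6, 12), (7, 4), (7, 19), (10, 0), (13, 8), (13, 15), (16, 5), (16, 18), (17, 9), (17, 14), (18, 3), (18, 20)}; affine count = 21; |E(F_23)| = 22.

Discriminant check: Δ ∝ 4a³ + 27b² = 4·21³ + 27·9² = 4·9261 + 27·81 ≡ 16 (mod 23). Nonzero ⇒ E is nonsingular.
For each x ∈ F_23, compute rhs = x³ + 21·x + 9 mod 23, then count y ∈ F_23 with y² ≡ rhs.
  x = 0: rhs = 9, matching y values: 3, 20 (2 points).
  x = 1: rhs = 8, matching y values: 10, 13 (2 points).
  x = 2: rhs = 13, matching y values: 6, 17 (2 points).
  x = 3: rhs = 7, matching y values: none (0 points).
  x = 4: rhs = 19, matching y values: none (0 points).
  x = 5: rhs = 9, matching y values: 3, 20 (2 points).
  x = 6: rhs = 6, matching y values: 11, 12 (2 points).
  x = 7: rhs = 16, matching y values: 4, 19 (2 points).
  x = 8: rhs = 22, matching y values: none (0 points).
  x = 9: rhs = 7, matching y values: none (0 points).
  x = 10: rhs = 0, matching y values: 0 (1 points).
  x = 11: rhs = 7, matching y values: none (0 points).
  x = 12: rhs = 11, matching y values: none (0 points).
  x = 13: rhs = 18, matching y values: 8, 15 (2 points).
  x = 14: rhs = 11, matching y values: none (0 points).
  x = 15: rhs = 19, matching y values: none (0 points).
  x = 16: rhs = 2, matching y values: 5, 18 (2 points).
  x = 17: rhs = 12, matching y values: 9, 14 (2 points).
  x = 18: rhs = 9, matching y values: 3, 20 (2 points).
  x = 19: rhs = 22, matching y values: none (0 points).
  x = 20: rhs = 11, matching y values: none (0 points).
  x = 21: rhs = 5, matching y values: none (0 points).
  x = 22: rhs = 10, matching y values: none (0 points).
Total affine count: 21.
Full point count |E(F_23)| = 21 + 1 = 22.
Hasse bound: |22 − (23+1)| = |-2| = 2 ≤ 2√23 ≈ 9.5917 ✓.


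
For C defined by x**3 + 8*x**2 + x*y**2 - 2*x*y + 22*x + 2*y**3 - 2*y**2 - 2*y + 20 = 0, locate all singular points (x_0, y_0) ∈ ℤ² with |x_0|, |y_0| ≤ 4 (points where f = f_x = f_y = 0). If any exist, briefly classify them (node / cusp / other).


Singular points: {(-3, 1)}; classification: node.

Compute partial derivatives:
  f_x = 3*x**2 + 16*x + y**2 - 2*y + 22.
  f_y = 2*x*y - 2*x + 6*y**2 - 4*y - 2.
Scan x_0 ∈ {−4, ..., 4}. For each x_0, f_y(x_0, y) is a polynomial in y; find its integer roots y ∈ {−4, ..., 4}, then test f_x and f at those candidates.
  x = -4: f_y(-4, y) = 6*y**2 - 12*y + 6; vanishes at y ∈ {1}. (-4, 1): f_x = 5 ≠ 0.
  x = -3: f_y(-3, y) = 6*y**2 - 10*y + 4; vanishes at y ∈ {1}. (-3, 1): f_x = 0, f = 0 — SINGULAR.
  x = -2: f_y(-2, y) = 6*y**2 - 8*y + 2; vanishes at y ∈ {1}. (-2, 1): f_x = 1 ≠ 0.
  x = -1: f_y(-1, y) = 6*y**2 - 6*y; vanishes at y ∈ {0, 1}. (-1, 0): f_x = 9 ≠ 0; (-1, 1): f_x = 8 ≠ 0.
  x = 0: f_y(0, y) = 6*y**2 - 4*y - 2; vanishes at y ∈ {1}. (0, 1): f_x = 21 ≠ 0.
  x = 1: f_y(1, y) = 6*y**2 - 2*y - 4; vanishes at y ∈ {1}. (1, 1): f_x = 40 ≠ 0.
  x = 2: f_y(2, y) = 6*y**2 - 6; vanishes at y ∈ {-1, 1}. (2, -1): f_x = 69 ≠ 0; (2, 1): f_x = 65 ≠ 0.
  x = 3: f_y(3, y) = 6*y**2 + 2*y - 8; vanishes at y ∈ {1}. (3, 1): f_x = 96 ≠ 0.
  x = 4: f_y(4, y) = 6*y**2 + 4*y - 10; vanishes at y ∈ {1}. (4, 1): f_x = 133 ≠ 0.
Only singular point on the grid: (-3, 1).
Classify: substitute x = -3 + u, y = 1 + v and expand: f = u**3 - u**2 + u*v**2 + 2*v**3 + v**2.
No constant or linear terms (consistent with a singular point). Quadratic part: -u**2 + v**2. Cubic part: u**3 + u*v**2 + 2*v**3.
The quadratic part v**2 - u**2 = (v − u)(v + u) splits into two distinct linear factors, so there are two distinct tangent lines y − 1 = ±(x − -3) — this is a node (ordinary double point).
Classification: node.


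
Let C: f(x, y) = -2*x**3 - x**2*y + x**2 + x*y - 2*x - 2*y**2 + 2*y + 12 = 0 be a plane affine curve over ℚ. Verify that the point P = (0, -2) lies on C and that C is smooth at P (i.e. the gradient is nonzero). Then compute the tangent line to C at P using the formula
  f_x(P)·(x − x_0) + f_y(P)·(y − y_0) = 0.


Tangent line at P: -4*x + 10*y + 20 = 0.

Step 1: f(0, -2) = 0, so P lies on C.
Step 2: partial derivatives
  f_x(x, y) = -6*x**2 - 2*x*y + 2*x + y - 2, f_y(x, y) = -x**2 + x - 4*y + 2.
  f_x(P) = -4, f_y(P) = 10 (gradient nonzero, so P is smooth).
Step 3: tangent line at P: -4·(x − 0) + 10·(y − -2) = 0.
Expanding: -4*x + 10*y + 20 = 0.


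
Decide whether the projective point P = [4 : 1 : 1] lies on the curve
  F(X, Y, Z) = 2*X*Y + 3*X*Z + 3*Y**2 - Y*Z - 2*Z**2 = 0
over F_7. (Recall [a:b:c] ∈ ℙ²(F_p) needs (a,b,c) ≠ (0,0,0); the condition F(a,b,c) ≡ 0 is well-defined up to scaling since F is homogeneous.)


F(4,1,1) ≡ 6 (mod 7); P is NOT on the curve.

Evaluate F(4, 1, 1) term-by-term (mod 7).
  2*X*Y ↦ 2·4·1·1 = 8
  3*X*Z ↦ 3·4·1·1 = 12
  3*Y**2 ↦ 3·1·1·1 = 3
  -Y*Z ↦ -1·1·1·1 = -1
  -2*Z**2 ↦ -2·1·1·1 = -2
Sum: F(4, 1, 1) = (8) + (12) + (3) + (-1) + (-2) = 20.
Reducing mod 7: 20 ≡ 6 (mod 7).
Since F(a, b, c) ≡ 6 ≠ 0 (mod 7), P does NOT lie on the curve.


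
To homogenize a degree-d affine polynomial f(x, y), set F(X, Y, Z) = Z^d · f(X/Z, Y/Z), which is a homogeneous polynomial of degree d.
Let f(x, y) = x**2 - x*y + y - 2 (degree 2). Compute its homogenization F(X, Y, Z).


F(X, Y, Z) = X**2 - X*Y + Y*Z - 2*Z**2

deg(f) = 2.
Substitute x = X/Z, y = Y/Z into f, then multiply by Z^2.
  monomial 1·x^2·y^0 ↦ 1·X^2·Y^0·Z^0.
  monomial -1·x^1·y^1 ↦ -1·X^1·Y^1·Z^0.
  monomial 1·x^0·y^1 ↦ 1·X^0·Y^1·Z^1.
  monomial -2·x^0·y^0 ↦ -2·X^0·Y^0·Z^2.
Collecting: F(X, Y, Z) = X**2 - X*Y + Y*Z - 2*Z**2.


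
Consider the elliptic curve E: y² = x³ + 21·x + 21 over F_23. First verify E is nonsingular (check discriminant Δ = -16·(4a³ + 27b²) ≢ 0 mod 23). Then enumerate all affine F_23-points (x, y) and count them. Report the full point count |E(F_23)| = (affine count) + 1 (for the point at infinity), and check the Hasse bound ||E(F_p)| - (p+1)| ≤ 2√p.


Affine points = {(2, 5), (2, 18), (4, 10), (4, 13), (6, 8), (6, 15), (10, 9), (10, 14), (12, 0), (14, 0), (15, 10), (15, 13), (17, 1), (17, 22), (20, 0)}; affine count = 15; |E(F_23)| = 16.

Discriminant check: Δ ∝ 4a³ + 27b² = 4·21³ + 27·21² = 4·9261 + 27·441 ≡ 7 (mod 23). Nonzero ⇒ E is nonsingular.
For each x ∈ F_23, compute rhs = x³ + 21·x + 21 mod 23, then count y ∈ F_23 with y² ≡ rhs.
  x = 0: rhs = 21, matching y values: none (0 points).
  x = 1: rhs = 20, matching y values: none (0 points).
  x = 2: rhs = 2, matching y values: 5, 18 (2 points).
  x = 3: rhs = 19, matching y values: none (0 points).
  x = 4: rhs = 8, matching y values: 10, 13 (2 points).
  x = 5: rhs = 21, matching y values: none (0 points).
  x = 6: rhs = 18, matching y values: 8, 15 (2 points).
  x = 7: rhs = 5, matching y values: none (0 points).
  x = 8: rhs = 11, matching y values: none (0 points).
  x = 9: rhs = 19, matching y values: none (0 points).
  x = 10: rhs = 12, matching y values: 9, 14 (2 points).
  x = 11: rhs = 19, matching y values: none (0 points).
  x = 12: rhs = 0, matching y values: 0 (1 points).
  x = 13: rhs = 7, matching y values: none (0 points).
  x = 14: rhs = 0, matching y values: 0 (1 points).
  x = 15: rhs = 8, matching y values: 10, 13 (2 points).
  x = 16: rhs = 14, matching y values: none (0 points).
  x = 17: rhs = 1, matching y values: 1, 22 (2 points).
  x = 18: rhs = 21, matching y values: none (0 points).
  x = 19: rhs = 11, matching y values: none (0 points).
  x = 20: rhs = 0, matching y values: 0 (1 points).
  x = 21: rhs = 17, matching y values: none (0 points).
  x = 22: rhs = 22, matching y values: none (0 points).
Total affine count: 15.
Full point count |E(F_23)| = 15 + 1 = 16.
Hasse bound: |16 − (23+1)| = |-8| = 8 ≤ 2√23 ≈ 9.5917 ✓.


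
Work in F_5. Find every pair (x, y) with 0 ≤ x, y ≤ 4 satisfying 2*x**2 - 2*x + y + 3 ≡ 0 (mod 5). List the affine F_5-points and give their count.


Affine F_5-points: {(0, 2), (1, 2), (2, 3), (3, 0), (4, 3)}; count = 5.

For each of the 25 pairs (x, y) ∈ F_5², evaluate f(x, y) mod 5. Record the zeros.
  x = 0: [0↦3, 1↦4, 2↦0, 3↦1, 4↦2]  zeros at y ∈ {2}
  x = 1: [0↦3, 1↦4, 2↦0, 3↦1, 4↦2]  zeros at y ∈ {2}
  x = 2: [0↦2, 1↦3, 2↦4, 3↦0, 4↦1]  zeros at y ∈ {3}
  x = 3: [0↦0, 1↦1, 2↦2, 3↦3, 4↦4]  zeros at y ∈ {0}
  x = 4: [0↦2, 1↦3, 2↦4, 3↦0, 4↦1]  zeros at y ∈ {3}
Collecting zeros: affine points = {(0, 2), (1, 2), (2, 3), (3, 0), (4, 3)}.
Total count |C(F_5)_aff| = 5.


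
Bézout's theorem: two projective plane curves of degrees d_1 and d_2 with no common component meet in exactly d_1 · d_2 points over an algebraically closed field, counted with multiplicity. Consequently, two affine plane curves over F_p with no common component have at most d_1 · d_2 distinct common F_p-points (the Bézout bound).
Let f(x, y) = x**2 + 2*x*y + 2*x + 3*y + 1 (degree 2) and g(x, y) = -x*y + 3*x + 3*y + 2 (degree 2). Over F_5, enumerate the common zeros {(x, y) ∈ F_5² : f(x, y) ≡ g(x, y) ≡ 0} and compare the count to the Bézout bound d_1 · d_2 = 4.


Common zeros: ∅; count = 0; Bézout bound = 4.

deg(f) = 2, deg(g) = 2, so Bézout bound = 4.
Scan x ∈ F_5. For each x, list the y ∈ F_5 with f(x, y) ≡ 0 and those with g(x, y) ≡ 0 (mod 5); the common zeros in that column are the intersection.
  x = 0: f ≡ 0 at y ∈ {3}; g ≡ 0 at y ∈ {1}; common: ∅.
  x = 1: f ≡ 0 at y ∈ ∅; g ≡ 0 at y ∈ {0}; common: ∅.
  x = 2: f ≡ 0 at y ∈ {3}; g ≡ 0 at y ∈ {2}; common: ∅.
  x = 3: f ≡ 0 at y ∈ {1}; g ≡ 0 at y ∈ ∅; common: ∅.
  x = 4: f ≡ 0 at y ∈ {0}; g ≡ 0 at y ∈ {4}; common: ∅.
Collecting: common zeros = ∅, so the count is 0.
Comparison with the Bézout bound: 0 ≤ 4 = deg(f)·deg(g), as expected for curves with no common component (the affine F_5-count falls short of the bound because intersections may lie at infinity, over extension fields, or carry multiplicity).


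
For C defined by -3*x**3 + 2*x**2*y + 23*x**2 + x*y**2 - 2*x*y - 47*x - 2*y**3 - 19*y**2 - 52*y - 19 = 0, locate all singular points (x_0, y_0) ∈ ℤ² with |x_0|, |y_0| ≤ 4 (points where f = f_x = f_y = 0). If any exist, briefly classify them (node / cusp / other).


Singular points: {(2, -3)}; classification: node.

Compute partial derivatives:
  f_x = -9*x**2 + 4*x*y + 46*x + y**2 - 2*y - 47.
  f_y = 2*x**2 + 2*x*y - 2*x - 6*y**2 - 38*y - 52.
Scan x_0 ∈ {−4, ..., 4}. For each x_0, f_y(x_0, y) is a polynomial in y; find its integer roots y ∈ {−4, ..., 4}, then test f_x and f at those candidates.
  x = -4: f_y(-4, y) = -6*y**2 - 46*y - 12; no integer root y with |y| ≤ 4.
  x = -3: f_y(-3, y) = -6*y**2 - 44*y - 28; no integer root y with |y| ≤ 4.
  x = -2: f_y(-2, y) = -6*y**2 - 42*y - 40; no integer root y with |y| ≤ 4.
  x = -1: f_y(-1, y) = -6*y**2 - 40*y - 48; no integer root y with |y| ≤ 4.
  x = 0: f_y(0, y) = -6*y**2 - 38*y - 52; vanishes at y ∈ {-2}. (0, -2): f_x = -39 ≠ 0.
  x = 1: f_y(1, y) = -6*y**2 - 36*y - 52; no integer root y with |y| ≤ 4.
  x = 2: f_y(2, y) = -6*y**2 - 34*y - 48; vanishes at y ∈ {-3}. (2, -3): f_x = 0, f = 0 — SINGULAR.
  x = 3: f_y(3, y) = -6*y**2 - 32*y - 40; vanishes at y ∈ {-2}. (3, -2): f_x = -6 ≠ 0.
  x = 4: f_y(4, y) = -6*y**2 - 30*y - 28; no integer root y with |y| ≤ 4.
Only singular point on the grid: (2, -3).
Classify: substitute x = 2 + u, y = -3 + v and expand: f = -3*u**3 + 2*u**2*v - u**2 + u*v**2 - 2*v**3 + v**2.
No constant or linear terms (consistent with a singular point). Quadratic part: -u**2 + v**2. Cubic part: -3*u**3 + 2*u**2*v + u*v**2 - 2*v**3.
The quadratic part v**2 - u**2 = (v − u)(v + u) splits into two distinct linear factors, so there are two distinct tangent lines y − -3 = ±(x − 2) — this is a node (ordinary double point).
Classification: node.


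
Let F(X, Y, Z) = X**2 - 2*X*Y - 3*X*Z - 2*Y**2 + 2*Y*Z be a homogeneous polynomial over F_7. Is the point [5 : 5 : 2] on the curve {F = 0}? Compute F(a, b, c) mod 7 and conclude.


F(5,5,2) ≡ 6 (mod 7); P is NOT on the curve.

Evaluate F(5, 5, 2) term-by-term (mod 7).
  X**2 ↦ 1·25·1·1 = 25
  -2*X*Y ↦ -2·5·5·1 = -50
  -3*X*Z ↦ -3·5·1·2 = -30
  -2*Y**2 ↦ -2·1·25·1 = -50
  2*Y*Z ↦ 2·1·5·2 = 20
Sum: F(5, 5, 2) = (25) + (-50) + (-30) + (-50) + (20) = -85.
Reducing mod 7: -85 ≡ 6 (mod 7).
Since F(a, b, c) ≡ 6 ≠ 0 (mod 7), P does NOT lie on the curve.


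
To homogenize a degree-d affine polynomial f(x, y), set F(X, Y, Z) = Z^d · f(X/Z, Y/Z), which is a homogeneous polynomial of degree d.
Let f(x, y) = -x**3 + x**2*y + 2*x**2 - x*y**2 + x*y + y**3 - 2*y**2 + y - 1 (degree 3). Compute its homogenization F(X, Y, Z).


F(X, Y, Z) = -X**3 + X**2*Y + 2*X**2*Z - X*Y**2 + X*Y*Z + Y**3 - 2*Y**2*Z + Y*Z**2 - Z**3

deg(f) = 3.
Substitute x = X/Z, y = Y/Z into f, then multiply by Z^3.
  monomial -1·x^3·y^0 ↦ -1·X^3·Y^0·Z^0.
  monomial 1·x^2·y^1 ↦ 1·X^2·Y^1·Z^0.
  monomial 2·x^2·y^0 ↦ 2·X^2·Y^0·Z^1.
  monomial -1·x^1·y^2 ↦ -1·X^1·Y^2·Z^0.
  monomial 1·x^1·y^1 ↦ 1·X^1·Y^1·Z^1.
  monomial 1·x^0·y^3 ↦ 1·X^0·Y^3·Z^0.
  monomial -2·x^0·y^2 ↦ -2·X^0·Y^2·Z^1.
  monomial 1·x^0·y^1 ↦ 1·X^0·Y^1·Z^2.
  monomial -1·x^0·y^0 ↦ -1·X^0·Y^0·Z^3.
Collecting: F(X, Y, Z) = -X**3 + X**2*Y + 2*X**2*Z - X*Y**2 + X*Y*Z + Y**3 - 2*Y**2*Z + Y*Z**2 - Z**3.


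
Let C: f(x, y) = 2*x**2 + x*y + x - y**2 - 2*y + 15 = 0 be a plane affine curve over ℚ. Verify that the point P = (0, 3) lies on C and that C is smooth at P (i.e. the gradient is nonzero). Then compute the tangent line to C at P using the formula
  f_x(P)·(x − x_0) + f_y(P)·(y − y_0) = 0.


Tangent line at P: 4*x - 8*y + 24 = 0.

Step 1: f(0, 3) = 0, so P lies on C.
Step 2: partial derivatives
  f_x(x, y) = 4*x + y + 1, f_y(x, y) = x - 2*y - 2.
  f_x(P) = 4, f_y(P) = -8 (gradient nonzero, so P is smooth).
Step 3: tangent line at P: 4·(x − 0) + -8·(y − 3) = 0.
Expanding: 4*x - 8*y + 24 = 0.


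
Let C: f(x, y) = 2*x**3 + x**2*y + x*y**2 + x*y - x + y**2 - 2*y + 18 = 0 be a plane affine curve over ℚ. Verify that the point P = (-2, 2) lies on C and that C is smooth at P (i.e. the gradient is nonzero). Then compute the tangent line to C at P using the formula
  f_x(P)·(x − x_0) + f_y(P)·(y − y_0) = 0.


Tangent line at P: 21*x - 4*y + 50 = 0.

Step 1: f(-2, 2) = 0, so P lies on C.
Step 2: partial derivatives
  f_x(x, y) = 6*x**2 + 2*x*y + y**2 + y - 1, f_y(x, y) = x**2 + 2*x*y + x + 2*y - 2.
  f_x(P) = 21, f_y(P) = -4 (gradient nonzero, so P is smooth).
Step 3: tangent line at P: 21·(x − -2) + -4·(y − 2) = 0.
Expanding: 21*x - 4*y + 50 = 0.


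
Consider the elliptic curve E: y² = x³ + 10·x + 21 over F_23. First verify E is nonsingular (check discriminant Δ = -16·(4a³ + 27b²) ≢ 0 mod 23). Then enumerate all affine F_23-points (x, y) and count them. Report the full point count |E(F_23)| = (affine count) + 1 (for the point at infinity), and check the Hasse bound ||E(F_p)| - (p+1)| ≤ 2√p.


Affine points = {(1, 3), (1, 20), (2, 7), (2, 16), (3, 3), (3, 20), (5, 9), (5, 14), (9, 9), (9, 14), (11, 6), (11, 17), (12, 11), (12, 12), (13, 5), (13, 18), (15, 2), (15, 21), (19, 3), (19, 20), (21, 4), (21, 19)}; affine count = 22; |E(F_23)| = 23.

Discriminant check: Δ ∝ 4a³ + 27b² = 4·10³ + 27·21² = 4·1000 + 27·441 ≡ 14 (mod 23). Nonzero ⇒ E is nonsingular.
For each x ∈ F_23, compute rhs = x³ + 10·x + 21 mod 23, then count y ∈ F_23 with y² ≡ rhs.
  x = 0: rhs = 21, matching y values: none (0 points).
  x = 1: rhs = 9, matching y values: 3, 20 (2 points).
  x = 2: rhs = 3, matching y values: 7, 16 (2 points).
  x = 3: rhs = 9, matching y values: 3, 20 (2 points).
  x = 4: rhs = 10, matching y values: none (0 points).
  x = 5: rhs = 12, matching y values: 9, 14 (2 points).
  x = 6: rhs = 21, matching y values: none (0 points).
  x = 7: rhs = 20, matching y values: none (0 points).
  x = 8: rhs = 15, matching y values: none (0 points).
  x = 9: rhs = 12, matching y values: 9, 14 (2 points).
  x = 10: rhs = 17, matching y values: none (0 points).
  x = 11: rhs = 13, matching y values: 6, 17 (2 points).
  x = 12: rhs = 6, matching y values: 11, 12 (2 points).
  x = 13: rhs = 2, matching y values: 5, 18 (2 points).
  x = 14: rhs = 7, matching y values: none (0 points).
  x = 15: rhs = 4, matching y values: 2, 21 (2 points).
  x = 16: rhs = 22, matching y values: none (0 points).
  x = 17: rhs = 21, matching y values: none (0 points).
  x = 18: rhs = 7, matching y values: none (0 points).
  x = 19: rhs = 9, matching y values: 3, 20 (2 points).
  x = 20: rhs = 10, matching y values: none (0 points).
  x = 21: rhs = 16, matching y values: 4, 19 (2 points).
  x = 22: rhs = 10, matching y values: none (0 points).
Total affine count: 22.
Full point count |E(F_23)| = 22 + 1 = 23.
Hasse bound: |23 − (23+1)| = |-1| = 1 ≤ 2√23 ≈ 9.5917 ✓.


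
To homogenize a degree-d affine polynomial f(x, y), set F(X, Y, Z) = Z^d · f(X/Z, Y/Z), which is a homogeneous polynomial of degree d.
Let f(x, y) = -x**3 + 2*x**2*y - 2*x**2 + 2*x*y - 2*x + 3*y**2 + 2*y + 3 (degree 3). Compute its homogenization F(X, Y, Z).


F(X, Y, Z) = -X**3 + 2*X**2*Y - 2*X**2*Z + 2*X*Y*Z - 2*X*Z**2 + 3*Y**2*Z + 2*Y*Z**2 + 3*Z**3

deg(f) = 3.
Substitute x = X/Z, y = Y/Z into f, then multiply by Z^3.
  monomial -1·x^3·y^0 ↦ -1·X^3·Y^0·Z^0.
  monomial 2·x^2·y^1 ↦ 2·X^2·Y^1·Z^0.
  monomial -2·x^2·y^0 ↦ -2·X^2·Y^0·Z^1.
  monomial 2·x^1·y^1 ↦ 2·X^1·Y^1·Z^1.
  monomial -2·x^1·y^0 ↦ -2·X^1·Y^0·Z^2.
  monomial 3·x^0·y^2 ↦ 3·X^0·Y^2·Z^1.
  monomial 2·x^0·y^1 ↦ 2·X^0·Y^1·Z^2.
  monomial 3·x^0·y^0 ↦ 3·X^0·Y^0·Z^3.
Collecting: F(X, Y, Z) = -X**3 + 2*X**2*Y - 2*X**2*Z + 2*X*Y*Z - 2*X*Z**2 + 3*Y**2*Z + 2*Y*Z**2 + 3*Z**3.


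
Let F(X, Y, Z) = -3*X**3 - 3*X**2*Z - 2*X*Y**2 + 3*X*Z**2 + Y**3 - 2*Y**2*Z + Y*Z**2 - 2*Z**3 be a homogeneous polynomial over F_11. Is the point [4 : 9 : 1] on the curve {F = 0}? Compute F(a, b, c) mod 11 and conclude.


F(4,9,1) ≡ 6 (mod 11); P is NOT on the curve.

Evaluate F(4, 9, 1) term-by-term (mod 11).
  -3*X**3 ↦ -3·64·1·1 = -192
  -3*X**2*Z ↦ -3·16·1·1 = -48
  -2*X*Y**2 ↦ -2·4·81·1 = -648
  3*X*Z**2 ↦ 3·4·1·1 = 12
  Y**3 ↦ 1·1·729·1 = 729
  -2*Y**2*Z ↦ -2·1·81·1 = -162
  Y*Z**2 ↦ 1·1·9·1 = 9
  -2*Z**3 ↦ -2·1·1·1 = -2
Sum: F(4, 9, 1) = (-192) + (-48) + (-648) + (12) + (729) + (-162) + (9) + (-2) = -302.
Reducing mod 11: -302 ≡ 6 (mod 11).
Since F(a, b, c) ≡ 6 ≠ 0 (mod 11), P does NOT lie on the curve.


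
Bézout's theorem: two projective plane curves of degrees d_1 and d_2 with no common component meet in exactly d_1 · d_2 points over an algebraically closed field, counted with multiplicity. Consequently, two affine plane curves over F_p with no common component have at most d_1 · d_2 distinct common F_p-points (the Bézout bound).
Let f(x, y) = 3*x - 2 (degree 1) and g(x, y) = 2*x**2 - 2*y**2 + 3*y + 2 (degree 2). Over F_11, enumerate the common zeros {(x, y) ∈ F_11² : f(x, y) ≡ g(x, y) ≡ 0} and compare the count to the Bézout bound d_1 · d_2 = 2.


Common zeros: {(8, 3), (8, 4)}; count = 2; Bézout bound = 2.

deg(f) = 1, deg(g) = 2, so Bézout bound = 2.
Scan x ∈ F_11. For each x, list the y ∈ F_11 with f(x, y) ≡ 0 and those with g(x, y) ≡ 0 (mod 11); the common zeros in that column are the intersection.
  x = 0: f ≡ 0 at y ∈ ∅; g ≡ 0 at y ∈ {2, 5}; common: ∅.
  x = 1: f ≡ 0 at y ∈ ∅; g ≡ 0 at y ∈ ∅; common: ∅.
  x = 2: f ≡ 0 at y ∈ ∅; g ≡ 0 at y ∈ {1, 6}; common: ∅.
  x = 3: f ≡ 0 at y ∈ ∅; g ≡ 0 at y ∈ {3, 4}; common: ∅.
  x = 4: f ≡ 0 at y ∈ ∅; g ≡ 0 at y ∈ ∅; common: ∅.
  x = 5: f ≡ 0 at y ∈ ∅; g ≡ 0 at y ∈ ∅; common: ∅.
  x = 6: f ≡ 0 at y ∈ ∅; g ≡ 0 at y ∈ ∅; common: ∅.
  x = 7: f ≡ 0 at y ∈ ∅; g ≡ 0 at y ∈ ∅; common: ∅.
  x = 8: f ≡ 0 at y ∈ {0, 1, 2, 3, 4, 5, 6, 7, 8, 9, 10}; g ≡ 0 at y ∈ {3, 4}; common: {3, 4}.
  x = 9: f ≡ 0 at y ∈ ∅; g ≡ 0 at y ∈ {1, 6}; common: ∅.
  x = 10: f ≡ 0 at y ∈ ∅; g ≡ 0 at y ∈ ∅; common: ∅.
Collecting: common zeros = {(8, 3), (8, 4)}, so the count is 2.
Comparison with the Bézout bound: 2 ≤ 2 = deg(f)·deg(g), as expected for curves with no common component (the bound is attained).


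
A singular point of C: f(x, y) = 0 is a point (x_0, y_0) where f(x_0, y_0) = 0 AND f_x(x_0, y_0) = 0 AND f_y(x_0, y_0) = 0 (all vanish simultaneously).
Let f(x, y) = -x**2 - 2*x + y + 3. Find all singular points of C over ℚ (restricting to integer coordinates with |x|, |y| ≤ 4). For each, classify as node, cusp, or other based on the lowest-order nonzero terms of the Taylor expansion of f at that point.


No singular points in the scanned grid; C is smooth there.

Compute partial derivatives:
  f_x = -2*x - 2.
  f_y = 1.
f_y = 1 is a nonzero constant, so f_y never vanishes: no point (x, y) can satisfy f = f_x = f_y = 0. In particular no (x, y) ∈ {−4, ..., 4}² is singular; the curve is smooth.


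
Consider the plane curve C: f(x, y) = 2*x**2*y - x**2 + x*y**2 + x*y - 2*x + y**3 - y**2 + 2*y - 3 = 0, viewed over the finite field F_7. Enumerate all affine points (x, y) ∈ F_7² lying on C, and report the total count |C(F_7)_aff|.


Affine F_7-points: {(0, 3), (0, 6), (1, 1), (4, 6), (5, 3), (6, 1), (6, 4)}; count = 7.

For each of the 49 pairs (x, y) ∈ F_7², evaluate f(x, y) mod 7. Record the zeros.
  x = 0: [0↦4, 1↦6, 2↦5, 3↦0, 4↦4, 5↦2, 6↦0]  zeros at y ∈ {3, 6}
  x = 1: [0↦1, 1↦0, 2↦5, 3↦1, 4↦1, 5↦4, 6↦2]  zeros at y ∈ {1}
  x = 2: [0↦3, 1↦3, 2↦4, 3↦5, 4↦5, 5↦3, 6↦5]  zeros at y ∈ ∅
  x = 3: [0↦3, 1↦1, 2↦2, 3↦5, 4↦2, 5↦6, 6↦2]  zeros at y ∈ ∅
  x = 4: [0↦1, 1↦1, 2↦6, 3↦1, 4↦6, 5↦6, 6↦0]  zeros at y ∈ {6}
  x = 5: [0↦4, 1↦3, 2↦2, 3↦0, 4↦3, 5↦3, 6↦6]  zeros at y ∈ {3}
  x = 6: [0↦5, 1↦0, 2↦4, 3↦2, 4↦0, 5↦4, 6↦6]  zeros at y ∈ {1, 4}
Collecting zeros: affine points = {(0, 3), (0, 6), (1, 1), (4, 6), (5, 3), (6, 1), (6, 4)}.
Total count |C(F_7)_aff| = 7.


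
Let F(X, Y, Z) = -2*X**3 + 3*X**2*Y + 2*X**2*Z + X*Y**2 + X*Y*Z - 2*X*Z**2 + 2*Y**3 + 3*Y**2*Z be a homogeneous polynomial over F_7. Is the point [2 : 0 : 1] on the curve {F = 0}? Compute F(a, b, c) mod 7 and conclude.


F(2,0,1) ≡ 2 (mod 7); P is NOT on the curve.

Evaluate F(2, 0, 1) term-by-term (mod 7).
  -2*X**3 ↦ -2·8·1·1 = -16
  3*X**2*Y ↦ 3·4·0·1 = 0
  2*X**2*Z ↦ 2·4·1·1 = 8
  X*Y**2 ↦ 1·2·0·1 = 0
  X*Y*Z ↦ 1·2·0·1 = 0
  -2*X*Z**2 ↦ -2·2·1·1 = -4
  2*Y**3 ↦ 2·1·0·1 = 0
  3*Y**2*Z ↦ 3·1·0·1 = 0
Sum: F(2, 0, 1) = (-16) + (0) + (8) + (0) + (0) + (-4) + (0) + (0) = -12.
Reducing mod 7: -12 ≡ 2 (mod 7).
Since F(a, b, c) ≡ 2 ≠ 0 (mod 7), P does NOT lie on the curve.


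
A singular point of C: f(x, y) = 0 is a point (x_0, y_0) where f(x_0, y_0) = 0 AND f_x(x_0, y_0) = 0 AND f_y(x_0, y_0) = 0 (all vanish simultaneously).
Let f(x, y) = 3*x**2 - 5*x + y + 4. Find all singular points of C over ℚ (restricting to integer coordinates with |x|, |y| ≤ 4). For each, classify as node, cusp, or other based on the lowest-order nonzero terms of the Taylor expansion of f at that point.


No singular points in the scanned grid; C is smooth there.

Compute partial derivatives:
  f_x = 6*x - 5.
  f_y = 1.
f_y = 1 is a nonzero constant, so f_y never vanishes: no point (x, y) can satisfy f = f_x = f_y = 0. In particular no (x, y) ∈ {−4, ..., 4}² is singular; the curve is smooth.


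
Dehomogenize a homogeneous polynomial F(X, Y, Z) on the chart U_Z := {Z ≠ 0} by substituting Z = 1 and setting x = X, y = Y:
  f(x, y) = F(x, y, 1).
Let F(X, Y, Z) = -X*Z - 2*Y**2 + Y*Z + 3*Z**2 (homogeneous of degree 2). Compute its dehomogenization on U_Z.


f(x, y) = -x - 2*y**2 + y + 3

On U_Z we set Z = 1. Each monomial c·X^i·Y^j·Z^k in F becomes c·x^i·y^j·1^k = c·x^i·y^j.
Substituting Z = 1: F(X, Y, 1) = -x - 2*y**2 + y + 3.
Note: deg(f) ≤ deg(F) = 2; strict inequality happens when F is divisible by Z (lost terms).


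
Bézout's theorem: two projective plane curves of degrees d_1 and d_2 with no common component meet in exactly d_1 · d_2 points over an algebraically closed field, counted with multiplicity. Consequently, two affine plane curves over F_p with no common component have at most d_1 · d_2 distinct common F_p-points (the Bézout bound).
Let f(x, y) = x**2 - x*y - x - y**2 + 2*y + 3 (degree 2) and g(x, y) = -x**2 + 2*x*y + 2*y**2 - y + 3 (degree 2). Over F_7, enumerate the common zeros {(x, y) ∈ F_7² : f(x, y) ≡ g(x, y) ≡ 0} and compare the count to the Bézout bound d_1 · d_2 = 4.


Common zeros: ∅; count = 0; Bézout bound = 4.

deg(f) = 2, deg(g) = 2, so Bézout bound = 4.
Scan x ∈ F_7. For each x, list the y ∈ F_7 with f(x, y) ≡ 0 and those with g(x, y) ≡ 0 (mod 7); the common zeros in that column are the intersection.
  x = 0: f ≡ 0 at y ∈ {3, 6}; g ≡ 0 at y ∈ ∅; common: ∅.
  x = 1: f ≡ 0 at y ∈ ∅; g ≡ 0 at y ∈ ∅; common: ∅.
  x = 2: f ≡ 0 at y ∈ ∅; g ≡ 0 at y ∈ ∅; common: ∅.
  x = 3: f ≡ 0 at y ∈ {1, 5}; g ≡ 0 at y ∈ ∅; common: ∅.
  x = 4: f ≡ 0 at y ∈ {2, 3}; g ≡ 0 at y ∈ ∅; common: ∅.
  x = 5: f ≡ 0 at y ∈ ∅; g ≡ 0 at y ∈ ∅; common: ∅.
  x = 6: f ≡ 0 at y ∈ {1, 2}; g ≡ 0 at y ∈ {6}; common: ∅.
Collecting: common zeros = ∅, so the count is 0.
Comparison with the Bézout bound: 0 ≤ 4 = deg(f)·deg(g), as expected for curves with no common component (the affine F_7-count falls short of the bound because intersections may lie at infinity, over extension fields, or carry multiplicity).


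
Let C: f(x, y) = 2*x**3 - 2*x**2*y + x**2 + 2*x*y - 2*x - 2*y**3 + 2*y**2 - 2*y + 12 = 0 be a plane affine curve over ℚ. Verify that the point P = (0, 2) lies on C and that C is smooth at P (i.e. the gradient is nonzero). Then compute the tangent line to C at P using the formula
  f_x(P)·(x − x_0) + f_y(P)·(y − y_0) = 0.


Tangent line at P: 2*x - 18*y + 36 = 0.

Step 1: f(0, 2) = 0, so P lies on C.
Step 2: partial derivatives
  f_x(x, y) = 6*x**2 - 4*x*y + 2*x + 2*y - 2, f_y(x, y) = -2*x**2 + 2*x - 6*y**2 + 4*y - 2.
  f_x(P) = 2, f_y(P) = -18 (gradient nonzero, so P is smooth).
Step 3: tangent line at P: 2·(x − 0) + -18·(y − 2) = 0.
Expanding: 2*x - 18*y + 36 = 0.


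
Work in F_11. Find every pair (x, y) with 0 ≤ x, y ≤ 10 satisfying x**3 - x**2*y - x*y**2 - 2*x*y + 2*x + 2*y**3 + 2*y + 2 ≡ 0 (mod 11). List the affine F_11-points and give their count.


Affine F_11-points: {(0, 2), (1, 8), (3, 9), (7, 7), (8, 8), (8, 9), (9, 6), (9, 9), (10, 8)}; count = 9.

For each of the 121 pairs (x, y) ∈ F_11², evaluate f(x, y) mod 11. Record the zeros.
  x = 0: [0↦2, 1↦6, 2↦0, 3↦7, 4↦6, 5↦9, 6↦6, 7↦9, 8↦8, 9↦4, 10↦9]  zeros at y ∈ {2}
  x = 1: [0↦5, 1↦5, 2↦4, 3↦3, 4↦3, 5↦5, 6↦10, 7↦8, 8↦0, 9↦9, 10↦3]  zeros at y ∈ {8}
  x = 2: [0↦3, 1↦8, 2↦10, 3↦10, 4↦9, 5↦8, 6↦8, 7↦10, 8↦4, 9↦2, 10↦5]  zeros at y ∈ ∅
  x = 3: [0↦2, 1↦10, 2↦2, 3↦1, 4↦8, 5↦2, 6↦6, 7↦10, 8↦4, 9↦0, 10↦10]  zeros at y ∈ {9}
  x = 4: [0↦8, 1↦6, 2↦8, 3↦4, 4↦6, 5↦4, 6↦10, 7↦3, 8↦6, 9↦9, 10↦2]  zeros at y ∈ ∅
  x = 5: [0↦5, 1↦2, 2↦1, 3↦3, 4↦9, 5↦9, 6↦4, 7↦6, 8↦5, 9↦2, 10↦9]  zeros at y ∈ ∅
  x = 6: [0↦10, 1↦4, 2↦9, 3↦4, 4↦1, 5↦1, 6↦5, 7↦3, 8↦7, 9↦7, 10↦4]  zeros at y ∈ ∅
  x = 7: [0↦7, 1↦7, 2↦5, 3↦2, 4↦10, 5↦8, 6↦8, 7↦0, 8↦7, 9↦8, 10↦4]  zeros at y ∈ {7}
  x = 8: [0↦2, 1↦6, 2↦6, 3↦3, 4↦9, 5↦3, 6↦8, 7↦3, 8↦0, 9↦0, 10↦4]  zeros at y ∈ {8, 9}
  x = 9: [0↦1, 1↦7, 2↦7, 3↦2, 4↦4, 5↦3, 6↦0, 7↦7, 8↦3, 9↦0, 10↦10]  zeros at y ∈ {6, 9}
  x = 10: [0↦10, 1↦5, 2↦3, 3↦5, 4↦1, 5↦3, 6↦1, 7↦7, 8↦0, 9↦3, 10↦6]  zeros at y ∈ {8}
Collecting zeros: affine points = {(0, 2), (1, 8), (3, 9), (7, 7), (8, 8), (8, 9), (9, 6), (9, 9), (10, 8)}.
Total count |C(F_11)_aff| = 9.
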